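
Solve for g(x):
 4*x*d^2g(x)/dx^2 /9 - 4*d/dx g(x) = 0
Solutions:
 g(x) = C1 + C2*x^10


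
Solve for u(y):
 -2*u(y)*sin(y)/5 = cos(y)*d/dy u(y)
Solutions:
 u(y) = C1*cos(y)^(2/5)


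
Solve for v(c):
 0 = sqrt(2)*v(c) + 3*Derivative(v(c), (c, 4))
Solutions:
 v(c) = (C1*sin(2^(5/8)*3^(3/4)*c/6) + C2*cos(2^(5/8)*3^(3/4)*c/6))*exp(-2^(5/8)*3^(3/4)*c/6) + (C3*sin(2^(5/8)*3^(3/4)*c/6) + C4*cos(2^(5/8)*3^(3/4)*c/6))*exp(2^(5/8)*3^(3/4)*c/6)


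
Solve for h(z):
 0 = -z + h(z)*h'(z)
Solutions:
 h(z) = -sqrt(C1 + z^2)
 h(z) = sqrt(C1 + z^2)


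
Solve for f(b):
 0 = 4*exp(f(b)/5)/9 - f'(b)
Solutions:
 f(b) = 5*log(-1/(C1 + 4*b)) + 5*log(45)


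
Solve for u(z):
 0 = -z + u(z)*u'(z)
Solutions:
 u(z) = -sqrt(C1 + z^2)
 u(z) = sqrt(C1 + z^2)


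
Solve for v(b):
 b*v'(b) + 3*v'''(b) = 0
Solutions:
 v(b) = C1 + Integral(C2*airyai(-3^(2/3)*b/3) + C3*airybi(-3^(2/3)*b/3), b)


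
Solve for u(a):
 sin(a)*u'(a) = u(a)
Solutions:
 u(a) = C1*sqrt(cos(a) - 1)/sqrt(cos(a) + 1)


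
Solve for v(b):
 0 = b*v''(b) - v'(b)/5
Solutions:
 v(b) = C1 + C2*b^(6/5)


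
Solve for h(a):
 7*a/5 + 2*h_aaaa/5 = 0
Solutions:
 h(a) = C1 + C2*a + C3*a^2 + C4*a^3 - 7*a^5/240


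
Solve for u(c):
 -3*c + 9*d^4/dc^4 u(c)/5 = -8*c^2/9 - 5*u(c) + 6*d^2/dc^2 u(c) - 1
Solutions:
 u(c) = -8*c^2/45 + 3*c/5 + (C1 + C2*c)*exp(-sqrt(15)*c/3) + (C3 + C4*c)*exp(sqrt(15)*c/3) - 47/75


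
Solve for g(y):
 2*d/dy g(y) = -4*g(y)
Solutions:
 g(y) = C1*exp(-2*y)


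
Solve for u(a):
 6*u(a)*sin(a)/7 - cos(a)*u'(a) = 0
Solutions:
 u(a) = C1/cos(a)^(6/7)


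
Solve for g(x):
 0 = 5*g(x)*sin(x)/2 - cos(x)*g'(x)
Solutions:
 g(x) = C1/cos(x)^(5/2)


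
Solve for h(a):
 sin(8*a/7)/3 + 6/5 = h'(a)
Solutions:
 h(a) = C1 + 6*a/5 - 7*cos(8*a/7)/24


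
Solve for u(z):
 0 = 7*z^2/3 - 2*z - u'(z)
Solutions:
 u(z) = C1 + 7*z^3/9 - z^2


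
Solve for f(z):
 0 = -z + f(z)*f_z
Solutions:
 f(z) = -sqrt(C1 + z^2)
 f(z) = sqrt(C1 + z^2)


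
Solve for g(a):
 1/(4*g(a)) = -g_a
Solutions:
 g(a) = -sqrt(C1 - 2*a)/2
 g(a) = sqrt(C1 - 2*a)/2


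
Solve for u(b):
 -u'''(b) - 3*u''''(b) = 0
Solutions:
 u(b) = C1 + C2*b + C3*b^2 + C4*exp(-b/3)


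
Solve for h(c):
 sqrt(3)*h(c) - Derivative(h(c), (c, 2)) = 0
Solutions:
 h(c) = C1*exp(-3^(1/4)*c) + C2*exp(3^(1/4)*c)


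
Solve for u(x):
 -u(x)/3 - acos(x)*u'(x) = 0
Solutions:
 u(x) = C1*exp(-Integral(1/acos(x), x)/3)


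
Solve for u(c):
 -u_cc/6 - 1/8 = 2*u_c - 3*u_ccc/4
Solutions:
 u(c) = C1 + C2*exp(c*(1 - sqrt(217))/9) + C3*exp(c*(1 + sqrt(217))/9) - c/16


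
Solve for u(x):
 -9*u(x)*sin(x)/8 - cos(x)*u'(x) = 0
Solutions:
 u(x) = C1*cos(x)^(9/8)


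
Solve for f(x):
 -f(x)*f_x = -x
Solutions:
 f(x) = -sqrt(C1 + x^2)
 f(x) = sqrt(C1 + x^2)


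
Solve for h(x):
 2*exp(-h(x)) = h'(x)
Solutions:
 h(x) = log(C1 + 2*x)


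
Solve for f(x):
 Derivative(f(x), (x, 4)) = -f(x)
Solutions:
 f(x) = (C1*sin(sqrt(2)*x/2) + C2*cos(sqrt(2)*x/2))*exp(-sqrt(2)*x/2) + (C3*sin(sqrt(2)*x/2) + C4*cos(sqrt(2)*x/2))*exp(sqrt(2)*x/2)


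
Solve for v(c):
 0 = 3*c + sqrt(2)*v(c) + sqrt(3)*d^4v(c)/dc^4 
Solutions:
 v(c) = -3*sqrt(2)*c/2 + (C1*sin(2^(5/8)*3^(7/8)*c/6) + C2*cos(2^(5/8)*3^(7/8)*c/6))*exp(-2^(5/8)*3^(7/8)*c/6) + (C3*sin(2^(5/8)*3^(7/8)*c/6) + C4*cos(2^(5/8)*3^(7/8)*c/6))*exp(2^(5/8)*3^(7/8)*c/6)


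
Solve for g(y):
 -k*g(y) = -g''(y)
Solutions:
 g(y) = C1*exp(-sqrt(k)*y) + C2*exp(sqrt(k)*y)


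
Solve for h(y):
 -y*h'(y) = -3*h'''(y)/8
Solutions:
 h(y) = C1 + Integral(C2*airyai(2*3^(2/3)*y/3) + C3*airybi(2*3^(2/3)*y/3), y)


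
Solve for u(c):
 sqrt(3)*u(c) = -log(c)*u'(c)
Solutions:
 u(c) = C1*exp(-sqrt(3)*li(c))


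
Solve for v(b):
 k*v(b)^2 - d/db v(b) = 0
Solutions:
 v(b) = -1/(C1 + b*k)


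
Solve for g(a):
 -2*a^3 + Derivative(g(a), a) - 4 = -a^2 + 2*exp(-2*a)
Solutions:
 g(a) = C1 + a^4/2 - a^3/3 + 4*a - exp(-2*a)


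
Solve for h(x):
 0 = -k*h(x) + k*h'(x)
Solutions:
 h(x) = C1*exp(x)


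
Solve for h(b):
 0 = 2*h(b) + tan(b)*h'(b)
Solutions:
 h(b) = C1/sin(b)^2


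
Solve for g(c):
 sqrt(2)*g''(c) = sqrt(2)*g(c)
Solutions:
 g(c) = C1*exp(-c) + C2*exp(c)


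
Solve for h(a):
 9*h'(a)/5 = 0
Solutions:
 h(a) = C1


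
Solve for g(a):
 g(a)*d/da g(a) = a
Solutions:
 g(a) = -sqrt(C1 + a^2)
 g(a) = sqrt(C1 + a^2)


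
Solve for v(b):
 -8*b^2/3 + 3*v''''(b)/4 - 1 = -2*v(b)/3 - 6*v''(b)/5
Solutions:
 v(b) = 4*b^2 + (C1*sin(2^(3/4)*sqrt(3)*b*cos(atan(sqrt(14)/6)/2)/3) + C2*cos(2^(3/4)*sqrt(3)*b*cos(atan(sqrt(14)/6)/2)/3))*exp(-2^(3/4)*sqrt(3)*b*sin(atan(sqrt(14)/6)/2)/3) + (C3*sin(2^(3/4)*sqrt(3)*b*cos(atan(sqrt(14)/6)/2)/3) + C4*cos(2^(3/4)*sqrt(3)*b*cos(atan(sqrt(14)/6)/2)/3))*exp(2^(3/4)*sqrt(3)*b*sin(atan(sqrt(14)/6)/2)/3) - 129/10


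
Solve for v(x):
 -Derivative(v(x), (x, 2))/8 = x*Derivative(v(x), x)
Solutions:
 v(x) = C1 + C2*erf(2*x)


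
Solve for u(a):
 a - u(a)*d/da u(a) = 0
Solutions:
 u(a) = -sqrt(C1 + a^2)
 u(a) = sqrt(C1 + a^2)


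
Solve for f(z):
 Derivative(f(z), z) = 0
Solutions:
 f(z) = C1


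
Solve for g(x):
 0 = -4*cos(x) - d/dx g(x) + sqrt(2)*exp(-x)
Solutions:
 g(x) = C1 - 4*sin(x) - sqrt(2)*exp(-x)


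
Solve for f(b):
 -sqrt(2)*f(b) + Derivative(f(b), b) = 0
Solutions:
 f(b) = C1*exp(sqrt(2)*b)


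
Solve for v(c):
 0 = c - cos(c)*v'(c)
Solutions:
 v(c) = C1 + Integral(c/cos(c), c)


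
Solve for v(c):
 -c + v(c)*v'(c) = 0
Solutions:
 v(c) = -sqrt(C1 + c^2)
 v(c) = sqrt(C1 + c^2)


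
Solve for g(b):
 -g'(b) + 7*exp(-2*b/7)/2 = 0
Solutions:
 g(b) = C1 - 49*exp(-2*b/7)/4


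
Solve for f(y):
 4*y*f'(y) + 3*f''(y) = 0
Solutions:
 f(y) = C1 + C2*erf(sqrt(6)*y/3)


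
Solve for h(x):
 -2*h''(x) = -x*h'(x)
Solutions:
 h(x) = C1 + C2*erfi(x/2)


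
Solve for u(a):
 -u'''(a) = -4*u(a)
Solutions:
 u(a) = C3*exp(2^(2/3)*a) + (C1*sin(2^(2/3)*sqrt(3)*a/2) + C2*cos(2^(2/3)*sqrt(3)*a/2))*exp(-2^(2/3)*a/2)


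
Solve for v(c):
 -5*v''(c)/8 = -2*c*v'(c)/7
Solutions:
 v(c) = C1 + C2*erfi(2*sqrt(70)*c/35)


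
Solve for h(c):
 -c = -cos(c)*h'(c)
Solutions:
 h(c) = C1 + Integral(c/cos(c), c)


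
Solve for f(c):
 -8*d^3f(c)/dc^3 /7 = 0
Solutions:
 f(c) = C1 + C2*c + C3*c^2


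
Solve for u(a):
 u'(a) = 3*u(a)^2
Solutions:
 u(a) = -1/(C1 + 3*a)


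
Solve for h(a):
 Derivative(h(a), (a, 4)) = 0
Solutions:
 h(a) = C1 + C2*a + C3*a^2 + C4*a^3


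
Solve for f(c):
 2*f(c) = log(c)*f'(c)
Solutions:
 f(c) = C1*exp(2*li(c))


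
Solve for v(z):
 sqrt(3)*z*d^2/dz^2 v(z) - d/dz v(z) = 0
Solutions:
 v(z) = C1 + C2*z^(sqrt(3)/3 + 1)


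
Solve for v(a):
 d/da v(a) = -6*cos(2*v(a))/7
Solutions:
 6*a/7 - log(sin(2*v(a)) - 1)/4 + log(sin(2*v(a)) + 1)/4 = C1


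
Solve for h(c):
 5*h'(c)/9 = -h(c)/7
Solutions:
 h(c) = C1*exp(-9*c/35)


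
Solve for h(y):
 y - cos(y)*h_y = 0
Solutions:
 h(y) = C1 + Integral(y/cos(y), y)


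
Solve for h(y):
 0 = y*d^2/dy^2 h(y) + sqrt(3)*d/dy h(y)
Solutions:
 h(y) = C1 + C2*y^(1 - sqrt(3))


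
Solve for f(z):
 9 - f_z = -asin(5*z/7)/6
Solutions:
 f(z) = C1 + z*asin(5*z/7)/6 + 9*z + sqrt(49 - 25*z^2)/30


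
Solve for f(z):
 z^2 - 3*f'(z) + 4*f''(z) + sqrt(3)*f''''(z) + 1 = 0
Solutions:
 f(z) = C1 + C2*exp(z*(-2^(2/3)*3^(1/6)*(27 + sqrt(256*sqrt(3) + 729))^(1/3) + 8*6^(1/3)/(27 + sqrt(256*sqrt(3) + 729))^(1/3))/12)*sin(z*(8*2^(1/3)*3^(5/6)/(27 + sqrt(256*sqrt(3) + 729))^(1/3) + 6^(2/3)*(27 + sqrt(256*sqrt(3) + 729))^(1/3))/12) + C3*exp(z*(-2^(2/3)*3^(1/6)*(27 + sqrt(256*sqrt(3) + 729))^(1/3) + 8*6^(1/3)/(27 + sqrt(256*sqrt(3) + 729))^(1/3))/12)*cos(z*(8*2^(1/3)*3^(5/6)/(27 + sqrt(256*sqrt(3) + 729))^(1/3) + 6^(2/3)*(27 + sqrt(256*sqrt(3) + 729))^(1/3))/12) + C4*exp(-z*(-2^(2/3)*3^(1/6)*(27 + sqrt(256*sqrt(3) + 729))^(1/3) + 8*6^(1/3)/(27 + sqrt(256*sqrt(3) + 729))^(1/3))/6) + z^3/9 + 4*z^2/9 + 41*z/27


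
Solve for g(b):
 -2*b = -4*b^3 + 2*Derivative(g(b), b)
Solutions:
 g(b) = C1 + b^4/2 - b^2/2


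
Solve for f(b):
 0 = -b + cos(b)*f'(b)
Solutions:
 f(b) = C1 + Integral(b/cos(b), b)


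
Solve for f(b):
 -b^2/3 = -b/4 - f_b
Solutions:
 f(b) = C1 + b^3/9 - b^2/8


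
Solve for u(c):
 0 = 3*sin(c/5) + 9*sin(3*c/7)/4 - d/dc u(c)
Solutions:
 u(c) = C1 - 15*cos(c/5) - 21*cos(3*c/7)/4


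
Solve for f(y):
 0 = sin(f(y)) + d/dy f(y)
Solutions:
 f(y) = -acos((-C1 - exp(2*y))/(C1 - exp(2*y))) + 2*pi
 f(y) = acos((-C1 - exp(2*y))/(C1 - exp(2*y)))


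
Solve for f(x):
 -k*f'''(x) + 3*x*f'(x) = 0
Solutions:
 f(x) = C1 + Integral(C2*airyai(3^(1/3)*x*(1/k)^(1/3)) + C3*airybi(3^(1/3)*x*(1/k)^(1/3)), x)


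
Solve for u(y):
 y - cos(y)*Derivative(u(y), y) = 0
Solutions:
 u(y) = C1 + Integral(y/cos(y), y)


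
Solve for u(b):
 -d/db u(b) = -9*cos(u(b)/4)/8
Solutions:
 -9*b/8 - 2*log(sin(u(b)/4) - 1) + 2*log(sin(u(b)/4) + 1) = C1


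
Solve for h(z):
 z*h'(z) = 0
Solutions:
 h(z) = C1


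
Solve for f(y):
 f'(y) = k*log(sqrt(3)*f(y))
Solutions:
 Integral(1/(2*log(_y) + log(3)), (_y, f(y))) = C1 + k*y/2


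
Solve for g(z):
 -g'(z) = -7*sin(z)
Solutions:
 g(z) = C1 - 7*cos(z)


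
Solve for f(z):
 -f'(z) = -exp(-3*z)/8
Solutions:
 f(z) = C1 - exp(-3*z)/24


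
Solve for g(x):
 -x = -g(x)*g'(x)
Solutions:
 g(x) = -sqrt(C1 + x^2)
 g(x) = sqrt(C1 + x^2)


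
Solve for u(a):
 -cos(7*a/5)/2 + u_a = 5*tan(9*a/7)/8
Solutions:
 u(a) = C1 - 35*log(cos(9*a/7))/72 + 5*sin(7*a/5)/14


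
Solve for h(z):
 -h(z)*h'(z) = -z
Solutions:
 h(z) = -sqrt(C1 + z^2)
 h(z) = sqrt(C1 + z^2)


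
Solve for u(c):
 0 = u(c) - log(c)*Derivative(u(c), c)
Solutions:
 u(c) = C1*exp(li(c))


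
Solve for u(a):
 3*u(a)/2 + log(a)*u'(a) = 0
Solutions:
 u(a) = C1*exp(-3*li(a)/2)


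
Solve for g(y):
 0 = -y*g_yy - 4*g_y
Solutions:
 g(y) = C1 + C2/y^3


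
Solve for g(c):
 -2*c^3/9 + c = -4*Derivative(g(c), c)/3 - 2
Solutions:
 g(c) = C1 + c^4/24 - 3*c^2/8 - 3*c/2


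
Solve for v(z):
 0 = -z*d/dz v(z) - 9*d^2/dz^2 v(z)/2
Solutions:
 v(z) = C1 + C2*erf(z/3)


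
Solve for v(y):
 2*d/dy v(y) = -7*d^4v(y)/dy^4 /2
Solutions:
 v(y) = C1 + C4*exp(-14^(2/3)*y/7) + (C2*sin(14^(2/3)*sqrt(3)*y/14) + C3*cos(14^(2/3)*sqrt(3)*y/14))*exp(14^(2/3)*y/14)


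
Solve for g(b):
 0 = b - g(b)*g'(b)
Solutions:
 g(b) = -sqrt(C1 + b^2)
 g(b) = sqrt(C1 + b^2)


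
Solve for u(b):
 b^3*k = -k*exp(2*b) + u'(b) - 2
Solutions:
 u(b) = C1 + b^4*k/4 + 2*b + k*exp(2*b)/2


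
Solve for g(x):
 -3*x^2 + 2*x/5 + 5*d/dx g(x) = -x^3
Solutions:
 g(x) = C1 - x^4/20 + x^3/5 - x^2/25


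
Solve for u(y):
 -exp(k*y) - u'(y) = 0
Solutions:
 u(y) = C1 - exp(k*y)/k


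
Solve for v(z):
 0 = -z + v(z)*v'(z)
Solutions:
 v(z) = -sqrt(C1 + z^2)
 v(z) = sqrt(C1 + z^2)


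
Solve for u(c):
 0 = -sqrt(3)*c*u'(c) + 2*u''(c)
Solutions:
 u(c) = C1 + C2*erfi(3^(1/4)*c/2)


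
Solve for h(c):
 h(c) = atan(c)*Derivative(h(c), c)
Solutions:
 h(c) = C1*exp(Integral(1/atan(c), c))


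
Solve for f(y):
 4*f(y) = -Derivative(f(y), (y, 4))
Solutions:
 f(y) = (C1*sin(y) + C2*cos(y))*exp(-y) + (C3*sin(y) + C4*cos(y))*exp(y)


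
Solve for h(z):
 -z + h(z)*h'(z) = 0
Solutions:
 h(z) = -sqrt(C1 + z^2)
 h(z) = sqrt(C1 + z^2)


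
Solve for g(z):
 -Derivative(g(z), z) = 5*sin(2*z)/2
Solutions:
 g(z) = C1 + 5*cos(2*z)/4


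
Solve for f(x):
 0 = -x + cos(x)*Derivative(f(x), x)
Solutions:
 f(x) = C1 + Integral(x/cos(x), x)


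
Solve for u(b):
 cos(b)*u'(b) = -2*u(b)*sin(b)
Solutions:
 u(b) = C1*cos(b)^2


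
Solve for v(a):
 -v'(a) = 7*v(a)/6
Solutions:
 v(a) = C1*exp(-7*a/6)


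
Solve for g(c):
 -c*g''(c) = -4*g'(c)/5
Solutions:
 g(c) = C1 + C2*c^(9/5)


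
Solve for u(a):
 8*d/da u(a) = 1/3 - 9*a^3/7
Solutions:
 u(a) = C1 - 9*a^4/224 + a/24


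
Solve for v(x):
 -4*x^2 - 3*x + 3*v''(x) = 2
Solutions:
 v(x) = C1 + C2*x + x^4/9 + x^3/6 + x^2/3


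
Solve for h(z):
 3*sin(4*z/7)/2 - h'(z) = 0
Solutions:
 h(z) = C1 - 21*cos(4*z/7)/8


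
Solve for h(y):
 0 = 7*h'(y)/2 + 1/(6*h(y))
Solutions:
 h(y) = -sqrt(C1 - 42*y)/21
 h(y) = sqrt(C1 - 42*y)/21


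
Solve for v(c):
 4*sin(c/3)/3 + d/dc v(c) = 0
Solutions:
 v(c) = C1 + 4*cos(c/3)


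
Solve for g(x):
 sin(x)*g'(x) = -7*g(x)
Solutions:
 g(x) = C1*sqrt(cos(x) + 1)*(cos(x)^3 + 3*cos(x)^2 + 3*cos(x) + 1)/(sqrt(cos(x) - 1)*(cos(x)^3 - 3*cos(x)^2 + 3*cos(x) - 1))


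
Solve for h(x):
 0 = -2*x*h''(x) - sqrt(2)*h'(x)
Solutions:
 h(x) = C1 + C2*x^(1 - sqrt(2)/2)


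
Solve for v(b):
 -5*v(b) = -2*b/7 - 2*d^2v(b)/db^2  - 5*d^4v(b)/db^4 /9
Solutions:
 v(b) = C1*exp(-sqrt(15)*b*sqrt(-3 + sqrt(34))/5) + C2*exp(sqrt(15)*b*sqrt(-3 + sqrt(34))/5) + C3*sin(sqrt(15)*b*sqrt(3 + sqrt(34))/5) + C4*cos(sqrt(15)*b*sqrt(3 + sqrt(34))/5) + 2*b/35


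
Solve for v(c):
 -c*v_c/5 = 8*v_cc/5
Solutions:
 v(c) = C1 + C2*erf(c/4)


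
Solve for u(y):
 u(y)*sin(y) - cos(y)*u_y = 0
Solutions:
 u(y) = C1/cos(y)


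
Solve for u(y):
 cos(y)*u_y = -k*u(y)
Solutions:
 u(y) = C1*exp(k*(log(sin(y) - 1) - log(sin(y) + 1))/2)


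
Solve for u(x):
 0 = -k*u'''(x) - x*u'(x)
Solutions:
 u(x) = C1 + Integral(C2*airyai(x*(-1/k)^(1/3)) + C3*airybi(x*(-1/k)^(1/3)), x)


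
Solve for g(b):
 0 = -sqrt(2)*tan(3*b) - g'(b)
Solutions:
 g(b) = C1 + sqrt(2)*log(cos(3*b))/3


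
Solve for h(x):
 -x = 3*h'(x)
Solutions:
 h(x) = C1 - x^2/6


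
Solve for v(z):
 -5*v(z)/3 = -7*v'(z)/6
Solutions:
 v(z) = C1*exp(10*z/7)


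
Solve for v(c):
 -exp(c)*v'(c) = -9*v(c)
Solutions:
 v(c) = C1*exp(-9*exp(-c))


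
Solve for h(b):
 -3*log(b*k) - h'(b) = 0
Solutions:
 h(b) = C1 - 3*b*log(b*k) + 3*b


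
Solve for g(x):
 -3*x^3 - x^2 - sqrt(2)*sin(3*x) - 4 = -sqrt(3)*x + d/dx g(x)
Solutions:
 g(x) = C1 - 3*x^4/4 - x^3/3 + sqrt(3)*x^2/2 - 4*x + sqrt(2)*cos(3*x)/3


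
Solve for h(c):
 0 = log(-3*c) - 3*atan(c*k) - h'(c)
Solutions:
 h(c) = C1 + c*log(-c) - c + c*log(3) - 3*Piecewise((c*atan(c*k) - log(c^2*k^2 + 1)/(2*k), Ne(k, 0)), (0, True))


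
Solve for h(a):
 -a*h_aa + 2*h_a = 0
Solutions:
 h(a) = C1 + C2*a^3


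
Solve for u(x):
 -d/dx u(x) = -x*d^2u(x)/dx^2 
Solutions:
 u(x) = C1 + C2*x^2


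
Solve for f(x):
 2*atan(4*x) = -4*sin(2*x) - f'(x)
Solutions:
 f(x) = C1 - 2*x*atan(4*x) + log(16*x^2 + 1)/4 + 2*cos(2*x)


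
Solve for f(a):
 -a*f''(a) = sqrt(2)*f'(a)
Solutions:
 f(a) = C1 + C2*a^(1 - sqrt(2))


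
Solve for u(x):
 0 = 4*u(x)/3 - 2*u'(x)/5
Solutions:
 u(x) = C1*exp(10*x/3)


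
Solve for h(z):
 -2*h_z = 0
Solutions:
 h(z) = C1


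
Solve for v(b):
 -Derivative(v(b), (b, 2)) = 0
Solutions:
 v(b) = C1 + C2*b


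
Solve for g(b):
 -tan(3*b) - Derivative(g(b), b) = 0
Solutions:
 g(b) = C1 + log(cos(3*b))/3


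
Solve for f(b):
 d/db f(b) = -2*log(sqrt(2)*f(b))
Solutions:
 Integral(1/(2*log(_y) + log(2)), (_y, f(b))) = C1 - b


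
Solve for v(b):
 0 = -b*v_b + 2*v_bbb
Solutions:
 v(b) = C1 + Integral(C2*airyai(2^(2/3)*b/2) + C3*airybi(2^(2/3)*b/2), b)


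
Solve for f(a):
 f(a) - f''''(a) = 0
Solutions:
 f(a) = C1*exp(-a) + C2*exp(a) + C3*sin(a) + C4*cos(a)


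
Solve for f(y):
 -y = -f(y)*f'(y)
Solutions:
 f(y) = -sqrt(C1 + y^2)
 f(y) = sqrt(C1 + y^2)


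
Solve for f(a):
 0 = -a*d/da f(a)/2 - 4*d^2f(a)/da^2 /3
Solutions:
 f(a) = C1 + C2*erf(sqrt(3)*a/4)


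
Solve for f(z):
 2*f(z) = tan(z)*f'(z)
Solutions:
 f(z) = C1*sin(z)^2


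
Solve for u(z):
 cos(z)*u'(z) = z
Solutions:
 u(z) = C1 + Integral(z/cos(z), z)


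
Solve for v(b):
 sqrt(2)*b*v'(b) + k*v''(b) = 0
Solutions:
 v(b) = C1 + C2*sqrt(k)*erf(2^(3/4)*b*sqrt(1/k)/2)


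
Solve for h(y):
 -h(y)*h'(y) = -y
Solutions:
 h(y) = -sqrt(C1 + y^2)
 h(y) = sqrt(C1 + y^2)


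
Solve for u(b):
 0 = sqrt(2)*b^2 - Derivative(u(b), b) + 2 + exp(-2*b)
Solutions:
 u(b) = C1 + sqrt(2)*b^3/3 + 2*b - exp(-2*b)/2


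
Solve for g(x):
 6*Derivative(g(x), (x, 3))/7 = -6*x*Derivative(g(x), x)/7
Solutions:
 g(x) = C1 + Integral(C2*airyai(-x) + C3*airybi(-x), x)


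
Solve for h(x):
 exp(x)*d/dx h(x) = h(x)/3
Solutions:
 h(x) = C1*exp(-exp(-x)/3)


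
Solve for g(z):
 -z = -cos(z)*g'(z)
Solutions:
 g(z) = C1 + Integral(z/cos(z), z)


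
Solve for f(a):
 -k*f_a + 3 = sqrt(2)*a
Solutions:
 f(a) = C1 - sqrt(2)*a^2/(2*k) + 3*a/k


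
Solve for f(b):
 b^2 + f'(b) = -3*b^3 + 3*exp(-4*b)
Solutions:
 f(b) = C1 - 3*b^4/4 - b^3/3 - 3*exp(-4*b)/4


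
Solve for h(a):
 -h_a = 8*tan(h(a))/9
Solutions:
 h(a) = pi - asin(C1*exp(-8*a/9))
 h(a) = asin(C1*exp(-8*a/9))


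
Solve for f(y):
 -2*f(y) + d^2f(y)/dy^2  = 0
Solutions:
 f(y) = C1*exp(-sqrt(2)*y) + C2*exp(sqrt(2)*y)


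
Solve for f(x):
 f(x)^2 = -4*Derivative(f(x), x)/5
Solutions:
 f(x) = 4/(C1 + 5*x)


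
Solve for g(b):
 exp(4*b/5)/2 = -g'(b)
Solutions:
 g(b) = C1 - 5*exp(4*b/5)/8


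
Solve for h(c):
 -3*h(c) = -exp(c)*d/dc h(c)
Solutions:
 h(c) = C1*exp(-3*exp(-c))


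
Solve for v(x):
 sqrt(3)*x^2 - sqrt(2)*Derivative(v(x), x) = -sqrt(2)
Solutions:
 v(x) = C1 + sqrt(6)*x^3/6 + x


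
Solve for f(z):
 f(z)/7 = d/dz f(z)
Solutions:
 f(z) = C1*exp(z/7)


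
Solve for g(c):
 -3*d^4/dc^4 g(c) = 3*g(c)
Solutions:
 g(c) = (C1*sin(sqrt(2)*c/2) + C2*cos(sqrt(2)*c/2))*exp(-sqrt(2)*c/2) + (C3*sin(sqrt(2)*c/2) + C4*cos(sqrt(2)*c/2))*exp(sqrt(2)*c/2)


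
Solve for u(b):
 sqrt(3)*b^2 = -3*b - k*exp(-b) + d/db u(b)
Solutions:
 u(b) = C1 + sqrt(3)*b^3/3 + 3*b^2/2 - k*exp(-b)


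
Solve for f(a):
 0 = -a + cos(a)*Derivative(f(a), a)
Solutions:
 f(a) = C1 + Integral(a/cos(a), a)


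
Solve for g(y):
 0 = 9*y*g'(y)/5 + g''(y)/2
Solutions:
 g(y) = C1 + C2*erf(3*sqrt(5)*y/5)


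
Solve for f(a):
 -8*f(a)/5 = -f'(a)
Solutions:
 f(a) = C1*exp(8*a/5)


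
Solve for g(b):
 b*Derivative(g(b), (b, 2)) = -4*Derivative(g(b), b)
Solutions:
 g(b) = C1 + C2/b^3


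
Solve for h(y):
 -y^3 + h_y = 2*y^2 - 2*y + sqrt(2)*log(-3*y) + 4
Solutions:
 h(y) = C1 + y^4/4 + 2*y^3/3 - y^2 + sqrt(2)*y*log(-y) + y*(-sqrt(2) + sqrt(2)*log(3) + 4)


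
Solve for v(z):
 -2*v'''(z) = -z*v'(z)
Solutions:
 v(z) = C1 + Integral(C2*airyai(2^(2/3)*z/2) + C3*airybi(2^(2/3)*z/2), z)


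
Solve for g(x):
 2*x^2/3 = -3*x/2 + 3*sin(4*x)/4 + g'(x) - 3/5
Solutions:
 g(x) = C1 + 2*x^3/9 + 3*x^2/4 + 3*x/5 + 3*cos(4*x)/16


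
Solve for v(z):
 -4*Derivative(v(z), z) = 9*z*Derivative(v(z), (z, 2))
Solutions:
 v(z) = C1 + C2*z^(5/9)


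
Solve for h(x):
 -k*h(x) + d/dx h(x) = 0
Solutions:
 h(x) = C1*exp(k*x)


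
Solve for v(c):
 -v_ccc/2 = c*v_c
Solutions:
 v(c) = C1 + Integral(C2*airyai(-2^(1/3)*c) + C3*airybi(-2^(1/3)*c), c)


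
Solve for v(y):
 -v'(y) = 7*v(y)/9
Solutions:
 v(y) = C1*exp(-7*y/9)


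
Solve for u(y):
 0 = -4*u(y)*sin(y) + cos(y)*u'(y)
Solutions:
 u(y) = C1/cos(y)^4


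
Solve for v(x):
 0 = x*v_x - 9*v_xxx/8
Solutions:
 v(x) = C1 + Integral(C2*airyai(2*3^(1/3)*x/3) + C3*airybi(2*3^(1/3)*x/3), x)


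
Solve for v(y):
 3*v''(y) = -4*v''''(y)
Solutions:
 v(y) = C1 + C2*y + C3*sin(sqrt(3)*y/2) + C4*cos(sqrt(3)*y/2)


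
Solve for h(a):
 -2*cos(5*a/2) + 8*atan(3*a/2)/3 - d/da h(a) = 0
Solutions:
 h(a) = C1 + 8*a*atan(3*a/2)/3 - 8*log(9*a^2 + 4)/9 - 4*sin(5*a/2)/5


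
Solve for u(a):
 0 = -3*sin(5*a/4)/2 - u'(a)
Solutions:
 u(a) = C1 + 6*cos(5*a/4)/5


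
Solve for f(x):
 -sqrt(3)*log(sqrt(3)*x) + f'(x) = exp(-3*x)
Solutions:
 f(x) = C1 + sqrt(3)*x*log(x) + sqrt(3)*x*(-1 + log(3)/2) - exp(-3*x)/3


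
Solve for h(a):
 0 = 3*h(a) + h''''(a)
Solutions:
 h(a) = (C1*sin(sqrt(2)*3^(1/4)*a/2) + C2*cos(sqrt(2)*3^(1/4)*a/2))*exp(-sqrt(2)*3^(1/4)*a/2) + (C3*sin(sqrt(2)*3^(1/4)*a/2) + C4*cos(sqrt(2)*3^(1/4)*a/2))*exp(sqrt(2)*3^(1/4)*a/2)


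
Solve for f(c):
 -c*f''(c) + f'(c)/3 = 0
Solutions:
 f(c) = C1 + C2*c^(4/3)


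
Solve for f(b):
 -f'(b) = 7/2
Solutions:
 f(b) = C1 - 7*b/2


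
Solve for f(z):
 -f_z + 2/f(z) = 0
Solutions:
 f(z) = -sqrt(C1 + 4*z)
 f(z) = sqrt(C1 + 4*z)


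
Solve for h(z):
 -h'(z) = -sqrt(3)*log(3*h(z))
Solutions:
 -sqrt(3)*Integral(1/(log(_y) + log(3)), (_y, h(z)))/3 = C1 - z


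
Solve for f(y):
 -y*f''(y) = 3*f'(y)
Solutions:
 f(y) = C1 + C2/y^2


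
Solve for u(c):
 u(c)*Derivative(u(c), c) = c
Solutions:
 u(c) = -sqrt(C1 + c^2)
 u(c) = sqrt(C1 + c^2)


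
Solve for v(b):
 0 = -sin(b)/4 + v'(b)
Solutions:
 v(b) = C1 - cos(b)/4


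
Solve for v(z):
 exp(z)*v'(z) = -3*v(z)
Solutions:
 v(z) = C1*exp(3*exp(-z))


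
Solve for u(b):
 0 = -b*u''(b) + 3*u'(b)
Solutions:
 u(b) = C1 + C2*b^4


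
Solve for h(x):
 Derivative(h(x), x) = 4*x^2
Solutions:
 h(x) = C1 + 4*x^3/3


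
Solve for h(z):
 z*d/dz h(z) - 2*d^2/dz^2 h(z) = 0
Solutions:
 h(z) = C1 + C2*erfi(z/2)


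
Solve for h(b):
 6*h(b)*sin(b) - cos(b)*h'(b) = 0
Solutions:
 h(b) = C1/cos(b)^6


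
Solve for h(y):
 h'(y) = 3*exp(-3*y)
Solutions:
 h(y) = C1 - exp(-3*y)


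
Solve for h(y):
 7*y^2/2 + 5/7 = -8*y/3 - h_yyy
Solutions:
 h(y) = C1 + C2*y + C3*y^2 - 7*y^5/120 - y^4/9 - 5*y^3/42


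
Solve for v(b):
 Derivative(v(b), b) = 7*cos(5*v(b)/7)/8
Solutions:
 -7*b/8 - 7*log(sin(5*v(b)/7) - 1)/10 + 7*log(sin(5*v(b)/7) + 1)/10 = C1


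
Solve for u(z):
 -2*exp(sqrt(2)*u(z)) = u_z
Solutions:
 u(z) = sqrt(2)*(2*log(1/(C1 + 2*z)) - log(2))/4


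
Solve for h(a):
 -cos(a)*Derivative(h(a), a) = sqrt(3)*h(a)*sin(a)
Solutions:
 h(a) = C1*cos(a)^(sqrt(3))


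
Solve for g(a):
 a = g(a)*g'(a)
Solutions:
 g(a) = -sqrt(C1 + a^2)
 g(a) = sqrt(C1 + a^2)


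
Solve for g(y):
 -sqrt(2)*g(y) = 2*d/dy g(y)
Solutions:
 g(y) = C1*exp(-sqrt(2)*y/2)


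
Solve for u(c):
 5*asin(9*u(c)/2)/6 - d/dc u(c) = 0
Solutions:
 Integral(1/asin(9*_y/2), (_y, u(c))) = C1 + 5*c/6


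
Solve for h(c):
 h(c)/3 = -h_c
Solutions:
 h(c) = C1*exp(-c/3)


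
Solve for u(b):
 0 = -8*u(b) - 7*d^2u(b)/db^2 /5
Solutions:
 u(b) = C1*sin(2*sqrt(70)*b/7) + C2*cos(2*sqrt(70)*b/7)


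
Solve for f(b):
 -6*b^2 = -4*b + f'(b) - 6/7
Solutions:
 f(b) = C1 - 2*b^3 + 2*b^2 + 6*b/7


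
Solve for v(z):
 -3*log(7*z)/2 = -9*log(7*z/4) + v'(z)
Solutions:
 v(z) = C1 + 15*z*log(z)/2 - 18*z*log(2) - 15*z/2 + 15*z*log(7)/2


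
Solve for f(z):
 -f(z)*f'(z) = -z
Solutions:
 f(z) = -sqrt(C1 + z^2)
 f(z) = sqrt(C1 + z^2)


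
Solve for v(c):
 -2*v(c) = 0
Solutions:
 v(c) = 0


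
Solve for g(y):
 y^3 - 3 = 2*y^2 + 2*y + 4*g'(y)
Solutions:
 g(y) = C1 + y^4/16 - y^3/6 - y^2/4 - 3*y/4


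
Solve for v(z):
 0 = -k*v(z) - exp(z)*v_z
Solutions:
 v(z) = C1*exp(k*exp(-z))


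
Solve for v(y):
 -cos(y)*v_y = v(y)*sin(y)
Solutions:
 v(y) = C1*cos(y)


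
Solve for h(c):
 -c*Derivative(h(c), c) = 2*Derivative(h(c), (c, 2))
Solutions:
 h(c) = C1 + C2*erf(c/2)


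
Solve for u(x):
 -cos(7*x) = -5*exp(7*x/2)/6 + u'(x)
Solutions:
 u(x) = C1 + 5*exp(7*x/2)/21 - sin(7*x)/7


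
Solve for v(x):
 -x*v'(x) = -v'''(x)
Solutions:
 v(x) = C1 + Integral(C2*airyai(x) + C3*airybi(x), x)


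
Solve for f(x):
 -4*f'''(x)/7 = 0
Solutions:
 f(x) = C1 + C2*x + C3*x^2


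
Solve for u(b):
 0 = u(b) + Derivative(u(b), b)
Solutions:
 u(b) = C1*exp(-b)


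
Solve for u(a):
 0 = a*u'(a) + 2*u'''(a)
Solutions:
 u(a) = C1 + Integral(C2*airyai(-2^(2/3)*a/2) + C3*airybi(-2^(2/3)*a/2), a)


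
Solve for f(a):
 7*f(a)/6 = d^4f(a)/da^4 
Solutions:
 f(a) = C1*exp(-6^(3/4)*7^(1/4)*a/6) + C2*exp(6^(3/4)*7^(1/4)*a/6) + C3*sin(6^(3/4)*7^(1/4)*a/6) + C4*cos(6^(3/4)*7^(1/4)*a/6)


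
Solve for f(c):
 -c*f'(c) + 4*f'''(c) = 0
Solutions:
 f(c) = C1 + Integral(C2*airyai(2^(1/3)*c/2) + C3*airybi(2^(1/3)*c/2), c)


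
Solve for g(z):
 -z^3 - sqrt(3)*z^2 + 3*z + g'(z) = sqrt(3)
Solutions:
 g(z) = C1 + z^4/4 + sqrt(3)*z^3/3 - 3*z^2/2 + sqrt(3)*z


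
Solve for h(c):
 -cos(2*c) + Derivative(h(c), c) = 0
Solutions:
 h(c) = C1 + sin(2*c)/2


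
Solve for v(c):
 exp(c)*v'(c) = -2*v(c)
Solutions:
 v(c) = C1*exp(2*exp(-c))


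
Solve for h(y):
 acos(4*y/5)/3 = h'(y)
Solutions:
 h(y) = C1 + y*acos(4*y/5)/3 - sqrt(25 - 16*y^2)/12


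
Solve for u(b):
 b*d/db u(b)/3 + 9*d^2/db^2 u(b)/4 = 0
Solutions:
 u(b) = C1 + C2*erf(sqrt(6)*b/9)


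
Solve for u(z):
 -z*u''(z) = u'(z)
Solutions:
 u(z) = C1 + C2*log(z)


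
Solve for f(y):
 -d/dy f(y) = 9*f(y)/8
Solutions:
 f(y) = C1*exp(-9*y/8)


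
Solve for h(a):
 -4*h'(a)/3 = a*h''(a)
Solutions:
 h(a) = C1 + C2/a^(1/3)


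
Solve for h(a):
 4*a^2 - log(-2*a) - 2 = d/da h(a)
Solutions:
 h(a) = C1 + 4*a^3/3 - a*log(-a) + a*(-1 - log(2))


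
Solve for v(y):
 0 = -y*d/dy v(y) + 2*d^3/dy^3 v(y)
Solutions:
 v(y) = C1 + Integral(C2*airyai(2^(2/3)*y/2) + C3*airybi(2^(2/3)*y/2), y)


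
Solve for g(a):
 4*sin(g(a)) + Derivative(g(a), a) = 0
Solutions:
 g(a) = -acos((-C1 - exp(8*a))/(C1 - exp(8*a))) + 2*pi
 g(a) = acos((-C1 - exp(8*a))/(C1 - exp(8*a)))


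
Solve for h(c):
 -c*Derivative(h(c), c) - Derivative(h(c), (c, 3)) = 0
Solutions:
 h(c) = C1 + Integral(C2*airyai(-c) + C3*airybi(-c), c)


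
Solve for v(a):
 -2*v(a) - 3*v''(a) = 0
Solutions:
 v(a) = C1*sin(sqrt(6)*a/3) + C2*cos(sqrt(6)*a/3)


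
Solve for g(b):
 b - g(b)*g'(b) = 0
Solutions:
 g(b) = -sqrt(C1 + b^2)
 g(b) = sqrt(C1 + b^2)


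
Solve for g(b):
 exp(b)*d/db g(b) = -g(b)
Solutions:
 g(b) = C1*exp(exp(-b))


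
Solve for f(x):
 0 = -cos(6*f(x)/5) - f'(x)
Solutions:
 x - 5*log(sin(6*f(x)/5) - 1)/12 + 5*log(sin(6*f(x)/5) + 1)/12 = C1


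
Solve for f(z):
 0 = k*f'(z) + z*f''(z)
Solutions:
 f(z) = C1 + z^(1 - re(k))*(C2*sin(log(z)*Abs(im(k))) + C3*cos(log(z)*im(k)))


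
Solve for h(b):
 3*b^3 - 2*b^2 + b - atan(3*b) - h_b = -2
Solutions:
 h(b) = C1 + 3*b^4/4 - 2*b^3/3 + b^2/2 - b*atan(3*b) + 2*b + log(9*b^2 + 1)/6


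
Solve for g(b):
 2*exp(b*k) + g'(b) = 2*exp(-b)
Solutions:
 g(b) = C1 - 2*exp(-b) - 2*exp(b*k)/k


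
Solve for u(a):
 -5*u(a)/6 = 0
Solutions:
 u(a) = 0


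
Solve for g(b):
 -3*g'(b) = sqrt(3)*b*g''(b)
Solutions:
 g(b) = C1 + C2*b^(1 - sqrt(3))


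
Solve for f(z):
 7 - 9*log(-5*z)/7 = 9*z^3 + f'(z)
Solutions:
 f(z) = C1 - 9*z^4/4 - 9*z*log(-z)/7 + z*(58 - 9*log(5))/7


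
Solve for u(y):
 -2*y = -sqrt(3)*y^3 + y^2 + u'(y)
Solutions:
 u(y) = C1 + sqrt(3)*y^4/4 - y^3/3 - y^2


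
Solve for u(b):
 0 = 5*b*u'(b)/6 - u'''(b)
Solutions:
 u(b) = C1 + Integral(C2*airyai(5^(1/3)*6^(2/3)*b/6) + C3*airybi(5^(1/3)*6^(2/3)*b/6), b)


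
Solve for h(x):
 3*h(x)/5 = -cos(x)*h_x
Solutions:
 h(x) = C1*(sin(x) - 1)^(3/10)/(sin(x) + 1)^(3/10)


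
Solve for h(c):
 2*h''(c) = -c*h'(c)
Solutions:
 h(c) = C1 + C2*erf(c/2)


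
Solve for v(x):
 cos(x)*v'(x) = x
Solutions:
 v(x) = C1 + Integral(x/cos(x), x)


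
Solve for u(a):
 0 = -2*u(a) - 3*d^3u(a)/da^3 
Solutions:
 u(a) = C3*exp(-2^(1/3)*3^(2/3)*a/3) + (C1*sin(2^(1/3)*3^(1/6)*a/2) + C2*cos(2^(1/3)*3^(1/6)*a/2))*exp(2^(1/3)*3^(2/3)*a/6)


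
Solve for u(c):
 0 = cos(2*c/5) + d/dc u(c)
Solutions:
 u(c) = C1 - 5*sin(2*c/5)/2


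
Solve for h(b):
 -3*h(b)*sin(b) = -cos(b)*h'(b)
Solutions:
 h(b) = C1/cos(b)^3


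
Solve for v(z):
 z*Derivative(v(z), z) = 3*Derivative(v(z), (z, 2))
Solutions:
 v(z) = C1 + C2*erfi(sqrt(6)*z/6)


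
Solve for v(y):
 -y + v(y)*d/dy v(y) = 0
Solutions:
 v(y) = -sqrt(C1 + y^2)
 v(y) = sqrt(C1 + y^2)


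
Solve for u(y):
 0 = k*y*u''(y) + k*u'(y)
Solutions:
 u(y) = C1 + C2*log(y)


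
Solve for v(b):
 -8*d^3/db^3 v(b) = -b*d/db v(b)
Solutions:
 v(b) = C1 + Integral(C2*airyai(b/2) + C3*airybi(b/2), b)


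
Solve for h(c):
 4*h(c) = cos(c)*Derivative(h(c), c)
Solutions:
 h(c) = C1*(sin(c)^2 + 2*sin(c) + 1)/(sin(c)^2 - 2*sin(c) + 1)


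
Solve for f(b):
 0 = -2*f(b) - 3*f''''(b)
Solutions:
 f(b) = (C1*sin(6^(3/4)*b/6) + C2*cos(6^(3/4)*b/6))*exp(-6^(3/4)*b/6) + (C3*sin(6^(3/4)*b/6) + C4*cos(6^(3/4)*b/6))*exp(6^(3/4)*b/6)


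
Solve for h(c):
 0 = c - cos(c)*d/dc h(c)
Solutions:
 h(c) = C1 + Integral(c/cos(c), c)


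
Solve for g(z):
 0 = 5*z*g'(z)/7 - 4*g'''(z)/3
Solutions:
 g(z) = C1 + Integral(C2*airyai(1470^(1/3)*z/14) + C3*airybi(1470^(1/3)*z/14), z)


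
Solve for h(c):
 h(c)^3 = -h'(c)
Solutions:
 h(c) = -sqrt(2)*sqrt(-1/(C1 - c))/2
 h(c) = sqrt(2)*sqrt(-1/(C1 - c))/2


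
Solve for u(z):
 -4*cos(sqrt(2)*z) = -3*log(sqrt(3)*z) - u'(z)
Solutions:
 u(z) = C1 - 3*z*log(z) - 3*z*log(3)/2 + 3*z + 2*sqrt(2)*sin(sqrt(2)*z)


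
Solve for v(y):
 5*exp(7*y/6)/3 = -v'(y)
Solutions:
 v(y) = C1 - 10*exp(7*y/6)/7


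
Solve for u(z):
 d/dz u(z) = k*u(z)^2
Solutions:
 u(z) = -1/(C1 + k*z)


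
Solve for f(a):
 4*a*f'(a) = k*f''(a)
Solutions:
 f(a) = C1 + C2*erf(sqrt(2)*a*sqrt(-1/k))/sqrt(-1/k)


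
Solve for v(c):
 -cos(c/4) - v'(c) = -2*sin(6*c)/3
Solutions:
 v(c) = C1 - 4*sin(c/4) - cos(6*c)/9


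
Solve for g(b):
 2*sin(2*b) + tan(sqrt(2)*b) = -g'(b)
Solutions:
 g(b) = C1 + sqrt(2)*log(cos(sqrt(2)*b))/2 + cos(2*b)


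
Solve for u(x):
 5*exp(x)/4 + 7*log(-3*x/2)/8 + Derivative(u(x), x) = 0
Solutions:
 u(x) = C1 - 7*x*log(-x)/8 + 7*x*(-log(3) + log(2) + 1)/8 - 5*exp(x)/4


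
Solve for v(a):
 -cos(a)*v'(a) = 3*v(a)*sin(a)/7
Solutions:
 v(a) = C1*cos(a)^(3/7)


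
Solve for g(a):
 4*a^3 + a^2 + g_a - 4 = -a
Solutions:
 g(a) = C1 - a^4 - a^3/3 - a^2/2 + 4*a


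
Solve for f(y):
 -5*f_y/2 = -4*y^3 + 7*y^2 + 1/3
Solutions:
 f(y) = C1 + 2*y^4/5 - 14*y^3/15 - 2*y/15


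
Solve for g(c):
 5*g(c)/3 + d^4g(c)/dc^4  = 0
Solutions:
 g(c) = (C1*sin(sqrt(2)*3^(3/4)*5^(1/4)*c/6) + C2*cos(sqrt(2)*3^(3/4)*5^(1/4)*c/6))*exp(-sqrt(2)*3^(3/4)*5^(1/4)*c/6) + (C3*sin(sqrt(2)*3^(3/4)*5^(1/4)*c/6) + C4*cos(sqrt(2)*3^(3/4)*5^(1/4)*c/6))*exp(sqrt(2)*3^(3/4)*5^(1/4)*c/6)


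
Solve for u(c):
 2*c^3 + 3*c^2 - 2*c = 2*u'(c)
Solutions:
 u(c) = C1 + c^4/4 + c^3/2 - c^2/2


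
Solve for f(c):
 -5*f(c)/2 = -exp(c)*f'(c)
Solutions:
 f(c) = C1*exp(-5*exp(-c)/2)


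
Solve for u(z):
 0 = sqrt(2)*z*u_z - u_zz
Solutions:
 u(z) = C1 + C2*erfi(2^(3/4)*z/2)


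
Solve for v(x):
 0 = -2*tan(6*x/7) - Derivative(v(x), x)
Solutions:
 v(x) = C1 + 7*log(cos(6*x/7))/3


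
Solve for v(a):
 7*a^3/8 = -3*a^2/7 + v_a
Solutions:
 v(a) = C1 + 7*a^4/32 + a^3/7


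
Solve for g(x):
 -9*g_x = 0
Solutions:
 g(x) = C1


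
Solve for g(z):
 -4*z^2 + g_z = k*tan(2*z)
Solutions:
 g(z) = C1 - k*log(cos(2*z))/2 + 4*z^3/3


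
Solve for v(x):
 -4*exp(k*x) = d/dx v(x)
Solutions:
 v(x) = C1 - 4*exp(k*x)/k


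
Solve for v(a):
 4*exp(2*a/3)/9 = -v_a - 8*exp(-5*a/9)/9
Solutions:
 v(a) = C1 - 2*exp(2*a/3)/3 + 8*exp(-5*a/9)/5


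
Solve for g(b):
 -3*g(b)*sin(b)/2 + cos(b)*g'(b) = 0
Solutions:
 g(b) = C1/cos(b)^(3/2)


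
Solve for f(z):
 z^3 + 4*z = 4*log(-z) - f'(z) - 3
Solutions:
 f(z) = C1 - z^4/4 - 2*z^2 + 4*z*log(-z) - 7*z


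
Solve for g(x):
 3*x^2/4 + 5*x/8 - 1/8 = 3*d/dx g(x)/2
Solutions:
 g(x) = C1 + x^3/6 + 5*x^2/24 - x/12


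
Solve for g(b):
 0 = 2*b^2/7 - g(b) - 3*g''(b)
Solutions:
 g(b) = C1*sin(sqrt(3)*b/3) + C2*cos(sqrt(3)*b/3) + 2*b^2/7 - 12/7


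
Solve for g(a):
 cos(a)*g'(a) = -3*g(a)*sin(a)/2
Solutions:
 g(a) = C1*cos(a)^(3/2)


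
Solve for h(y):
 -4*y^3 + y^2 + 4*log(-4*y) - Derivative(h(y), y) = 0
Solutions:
 h(y) = C1 - y^4 + y^3/3 + 4*y*log(-y) + 4*y*(-1 + 2*log(2))


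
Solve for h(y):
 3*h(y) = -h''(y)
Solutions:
 h(y) = C1*sin(sqrt(3)*y) + C2*cos(sqrt(3)*y)


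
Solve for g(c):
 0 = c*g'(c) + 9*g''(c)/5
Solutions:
 g(c) = C1 + C2*erf(sqrt(10)*c/6)


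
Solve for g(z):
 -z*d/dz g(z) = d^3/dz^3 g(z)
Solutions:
 g(z) = C1 + Integral(C2*airyai(-z) + C3*airybi(-z), z)


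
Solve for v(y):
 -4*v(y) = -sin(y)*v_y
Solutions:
 v(y) = C1*(cos(y)^2 - 2*cos(y) + 1)/(cos(y)^2 + 2*cos(y) + 1)


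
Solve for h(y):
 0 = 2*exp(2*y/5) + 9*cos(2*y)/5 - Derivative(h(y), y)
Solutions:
 h(y) = C1 + 5*exp(2*y/5) + 9*sin(2*y)/10


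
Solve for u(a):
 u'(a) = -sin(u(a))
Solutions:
 u(a) = -acos((-C1 - exp(2*a))/(C1 - exp(2*a))) + 2*pi
 u(a) = acos((-C1 - exp(2*a))/(C1 - exp(2*a)))


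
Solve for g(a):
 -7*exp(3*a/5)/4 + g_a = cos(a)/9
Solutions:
 g(a) = C1 + 35*exp(3*a/5)/12 + sin(a)/9


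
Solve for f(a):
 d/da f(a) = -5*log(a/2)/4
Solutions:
 f(a) = C1 - 5*a*log(a)/4 + 5*a*log(2)/4 + 5*a/4


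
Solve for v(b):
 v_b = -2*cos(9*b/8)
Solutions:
 v(b) = C1 - 16*sin(9*b/8)/9


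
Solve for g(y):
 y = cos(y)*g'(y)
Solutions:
 g(y) = C1 + Integral(y/cos(y), y)


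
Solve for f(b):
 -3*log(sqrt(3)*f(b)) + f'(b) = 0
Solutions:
 -2*Integral(1/(2*log(_y) + log(3)), (_y, f(b)))/3 = C1 - b


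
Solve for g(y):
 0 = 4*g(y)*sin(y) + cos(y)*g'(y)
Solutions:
 g(y) = C1*cos(y)^4


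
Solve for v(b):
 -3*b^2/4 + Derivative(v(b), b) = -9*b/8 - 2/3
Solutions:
 v(b) = C1 + b^3/4 - 9*b^2/16 - 2*b/3


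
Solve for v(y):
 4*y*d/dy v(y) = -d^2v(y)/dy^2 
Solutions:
 v(y) = C1 + C2*erf(sqrt(2)*y)


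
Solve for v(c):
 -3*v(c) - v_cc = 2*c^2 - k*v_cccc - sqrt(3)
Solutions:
 v(c) = C1*exp(-sqrt(2)*c*sqrt((1 - sqrt(12*k + 1))/k)/2) + C2*exp(sqrt(2)*c*sqrt((1 - sqrt(12*k + 1))/k)/2) + C3*exp(-sqrt(2)*c*sqrt((sqrt(12*k + 1) + 1)/k)/2) + C4*exp(sqrt(2)*c*sqrt((sqrt(12*k + 1) + 1)/k)/2) - 2*c^2/3 + 4/9 + sqrt(3)/3


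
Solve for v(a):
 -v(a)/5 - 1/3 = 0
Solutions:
 v(a) = -5/3


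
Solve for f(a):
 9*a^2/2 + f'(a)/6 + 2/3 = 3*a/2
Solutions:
 f(a) = C1 - 9*a^3 + 9*a^2/2 - 4*a


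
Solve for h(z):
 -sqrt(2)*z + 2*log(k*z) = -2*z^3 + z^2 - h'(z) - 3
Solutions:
 h(z) = C1 - z^4/2 + z^3/3 + sqrt(2)*z^2/2 - 2*z*log(k*z) - z


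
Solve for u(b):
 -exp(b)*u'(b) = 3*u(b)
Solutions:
 u(b) = C1*exp(3*exp(-b))


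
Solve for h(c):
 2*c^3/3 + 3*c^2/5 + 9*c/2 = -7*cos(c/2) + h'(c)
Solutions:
 h(c) = C1 + c^4/6 + c^3/5 + 9*c^2/4 + 14*sin(c/2)


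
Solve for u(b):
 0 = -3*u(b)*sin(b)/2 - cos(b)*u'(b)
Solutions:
 u(b) = C1*cos(b)^(3/2)


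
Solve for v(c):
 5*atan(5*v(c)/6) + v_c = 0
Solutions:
 Integral(1/atan(5*_y/6), (_y, v(c))) = C1 - 5*c


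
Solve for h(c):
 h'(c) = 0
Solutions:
 h(c) = C1


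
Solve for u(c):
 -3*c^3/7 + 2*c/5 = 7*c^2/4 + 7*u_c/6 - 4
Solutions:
 u(c) = C1 - 9*c^4/98 - c^3/2 + 6*c^2/35 + 24*c/7


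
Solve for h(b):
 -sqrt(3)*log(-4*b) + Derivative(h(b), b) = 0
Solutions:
 h(b) = C1 + sqrt(3)*b*log(-b) + sqrt(3)*b*(-1 + 2*log(2))


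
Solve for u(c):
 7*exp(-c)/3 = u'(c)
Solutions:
 u(c) = C1 - 7*exp(-c)/3


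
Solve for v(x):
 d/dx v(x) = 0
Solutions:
 v(x) = C1


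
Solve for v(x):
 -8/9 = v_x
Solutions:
 v(x) = C1 - 8*x/9


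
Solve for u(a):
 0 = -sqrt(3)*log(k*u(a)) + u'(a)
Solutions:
 li(k*u(a))/k = C1 + sqrt(3)*a


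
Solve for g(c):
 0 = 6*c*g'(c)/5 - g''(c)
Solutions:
 g(c) = C1 + C2*erfi(sqrt(15)*c/5)


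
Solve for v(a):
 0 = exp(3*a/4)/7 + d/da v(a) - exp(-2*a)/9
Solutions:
 v(a) = C1 - 4*exp(3*a/4)/21 - exp(-2*a)/18


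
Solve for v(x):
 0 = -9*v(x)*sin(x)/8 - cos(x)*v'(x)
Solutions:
 v(x) = C1*cos(x)^(9/8)


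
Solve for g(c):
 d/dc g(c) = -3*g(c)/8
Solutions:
 g(c) = C1*exp(-3*c/8)


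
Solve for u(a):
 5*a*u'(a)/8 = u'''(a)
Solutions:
 u(a) = C1 + Integral(C2*airyai(5^(1/3)*a/2) + C3*airybi(5^(1/3)*a/2), a)


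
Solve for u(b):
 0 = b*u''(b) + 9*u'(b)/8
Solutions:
 u(b) = C1 + C2/b^(1/8)


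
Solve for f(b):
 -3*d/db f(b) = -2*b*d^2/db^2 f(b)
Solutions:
 f(b) = C1 + C2*b^(5/2)


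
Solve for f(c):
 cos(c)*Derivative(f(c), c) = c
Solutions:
 f(c) = C1 + Integral(c/cos(c), c)


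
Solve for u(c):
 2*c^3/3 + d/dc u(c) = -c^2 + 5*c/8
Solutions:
 u(c) = C1 - c^4/6 - c^3/3 + 5*c^2/16


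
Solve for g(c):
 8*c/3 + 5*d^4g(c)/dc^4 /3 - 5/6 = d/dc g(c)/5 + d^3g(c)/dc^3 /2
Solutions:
 g(c) = C1 + C2*exp(c*(-(2*sqrt(930) + 61)^(1/3) - 1/(2*sqrt(930) + 61)^(1/3) + 2)/20)*sin(sqrt(3)*c*(-(2*sqrt(930) + 61)^(1/3) + (2*sqrt(930) + 61)^(-1/3))/20) + C3*exp(c*(-(2*sqrt(930) + 61)^(1/3) - 1/(2*sqrt(930) + 61)^(1/3) + 2)/20)*cos(sqrt(3)*c*(-(2*sqrt(930) + 61)^(1/3) + (2*sqrt(930) + 61)^(-1/3))/20) + C4*exp(c*((2*sqrt(930) + 61)^(-1/3) + 1 + (2*sqrt(930) + 61)^(1/3))/10) + 20*c^2/3 - 25*c/6


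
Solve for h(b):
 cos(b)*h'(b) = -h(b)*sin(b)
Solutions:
 h(b) = C1*cos(b)


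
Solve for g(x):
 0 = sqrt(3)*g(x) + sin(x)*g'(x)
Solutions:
 g(x) = C1*(cos(x) + 1)^(sqrt(3)/2)/(cos(x) - 1)^(sqrt(3)/2)


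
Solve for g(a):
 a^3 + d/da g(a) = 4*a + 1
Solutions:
 g(a) = C1 - a^4/4 + 2*a^2 + a


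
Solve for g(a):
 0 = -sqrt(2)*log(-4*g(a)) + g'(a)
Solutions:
 -sqrt(2)*Integral(1/(log(-_y) + 2*log(2)), (_y, g(a)))/2 = C1 - a


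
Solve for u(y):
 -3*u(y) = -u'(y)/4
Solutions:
 u(y) = C1*exp(12*y)


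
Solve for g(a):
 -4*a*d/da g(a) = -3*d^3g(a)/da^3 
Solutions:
 g(a) = C1 + Integral(C2*airyai(6^(2/3)*a/3) + C3*airybi(6^(2/3)*a/3), a)


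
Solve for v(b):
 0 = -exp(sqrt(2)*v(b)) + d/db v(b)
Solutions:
 v(b) = sqrt(2)*(2*log(-1/(C1 + b)) - log(2))/4


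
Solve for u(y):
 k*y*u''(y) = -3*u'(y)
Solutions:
 u(y) = C1 + y^(((re(k) - 3)*re(k) + im(k)^2)/(re(k)^2 + im(k)^2))*(C2*sin(3*log(y)*Abs(im(k))/(re(k)^2 + im(k)^2)) + C3*cos(3*log(y)*im(k)/(re(k)^2 + im(k)^2)))


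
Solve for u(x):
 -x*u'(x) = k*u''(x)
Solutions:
 u(x) = C1 + C2*sqrt(k)*erf(sqrt(2)*x*sqrt(1/k)/2)


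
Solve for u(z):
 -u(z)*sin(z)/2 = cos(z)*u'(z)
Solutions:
 u(z) = C1*sqrt(cos(z))


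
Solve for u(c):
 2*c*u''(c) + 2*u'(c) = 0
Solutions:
 u(c) = C1 + C2*log(c)


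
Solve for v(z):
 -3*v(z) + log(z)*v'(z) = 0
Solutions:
 v(z) = C1*exp(3*li(z))


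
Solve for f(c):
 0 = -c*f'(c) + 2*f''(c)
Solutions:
 f(c) = C1 + C2*erfi(c/2)


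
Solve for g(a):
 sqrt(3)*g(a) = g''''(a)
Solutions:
 g(a) = C1*exp(-3^(1/8)*a) + C2*exp(3^(1/8)*a) + C3*sin(3^(1/8)*a) + C4*cos(3^(1/8)*a)


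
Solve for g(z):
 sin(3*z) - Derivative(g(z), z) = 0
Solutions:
 g(z) = C1 - cos(3*z)/3


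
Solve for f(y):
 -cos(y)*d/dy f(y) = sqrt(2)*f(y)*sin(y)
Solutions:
 f(y) = C1*cos(y)^(sqrt(2))


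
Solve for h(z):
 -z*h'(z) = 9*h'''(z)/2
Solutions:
 h(z) = C1 + Integral(C2*airyai(-6^(1/3)*z/3) + C3*airybi(-6^(1/3)*z/3), z)


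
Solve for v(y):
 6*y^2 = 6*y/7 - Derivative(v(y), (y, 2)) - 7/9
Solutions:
 v(y) = C1 + C2*y - y^4/2 + y^3/7 - 7*y^2/18


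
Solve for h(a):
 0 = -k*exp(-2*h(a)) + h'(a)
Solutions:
 h(a) = log(-sqrt(C1 + 2*a*k))
 h(a) = log(C1 + 2*a*k)/2


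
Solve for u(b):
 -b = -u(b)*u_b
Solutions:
 u(b) = -sqrt(C1 + b^2)
 u(b) = sqrt(C1 + b^2)


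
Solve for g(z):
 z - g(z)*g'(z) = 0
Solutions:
 g(z) = -sqrt(C1 + z^2)
 g(z) = sqrt(C1 + z^2)


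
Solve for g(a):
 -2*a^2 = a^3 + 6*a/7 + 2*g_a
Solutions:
 g(a) = C1 - a^4/8 - a^3/3 - 3*a^2/14
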